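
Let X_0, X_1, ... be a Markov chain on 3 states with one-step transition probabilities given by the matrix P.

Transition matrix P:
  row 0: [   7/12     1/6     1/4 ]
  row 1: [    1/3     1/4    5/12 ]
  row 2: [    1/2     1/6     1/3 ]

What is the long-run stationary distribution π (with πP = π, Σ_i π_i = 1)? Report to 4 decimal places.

Balance equations π_j = Σ_i π_i·P[i][j]:
  π_0 = 7/12·π_0 + 1/3·π_1 + 1/2·π_2
  π_1 = 1/6·π_0 + 1/4·π_1 + 1/6·π_2
  normalize: π_0 + π_1 + π_2 = 1
Solving the linear system gives exactly π = [62/121, 2/11, 37/121].

π = [0.5124, 0.1818, 0.3058]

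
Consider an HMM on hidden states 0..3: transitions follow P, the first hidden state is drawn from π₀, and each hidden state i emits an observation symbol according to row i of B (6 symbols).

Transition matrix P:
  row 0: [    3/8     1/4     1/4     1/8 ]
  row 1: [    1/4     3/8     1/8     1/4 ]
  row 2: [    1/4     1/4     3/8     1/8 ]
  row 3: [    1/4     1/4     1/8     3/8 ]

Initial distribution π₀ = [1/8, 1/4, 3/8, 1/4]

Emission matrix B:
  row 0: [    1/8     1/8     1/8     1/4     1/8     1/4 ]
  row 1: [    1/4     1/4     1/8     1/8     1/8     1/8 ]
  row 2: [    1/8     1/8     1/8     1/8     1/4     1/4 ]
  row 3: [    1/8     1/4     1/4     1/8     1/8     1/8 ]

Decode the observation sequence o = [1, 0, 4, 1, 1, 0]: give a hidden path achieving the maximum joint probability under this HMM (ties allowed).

path = [1, 1, 1, 1, 1, 1]

t=0: δ = [1.562e-02, 6.250e-02, 4.688e-02, 6.250e-02]  (obs o_0=1)
t=1: δ = [1.953e-03, 5.859e-03, 2.197e-03, 2.930e-03]  ψ = [1, 1, 2, 3]  (obs o_1=0)
t=2: δ = [1.831e-04, 2.747e-04, 2.060e-04, 1.831e-04]  ψ = [1, 1, 2, 1]  (obs o_2=4)
t=3: δ = [8.583e-06, 2.575e-05, 9.656e-06, 1.717e-05]  ψ = [0, 1, 2, 1]  (obs o_3=1)
t=4: δ = [8.047e-07, 2.414e-06, 4.526e-07, 1.609e-06]  ψ = [1, 1, 2, 1]  (obs o_4=1)
t=5: δ = [7.544e-08, 2.263e-07, 3.772e-08, 7.544e-08]  ψ = [1, 1, 1, 1]  (obs o_5=0)
backtrack: best end state = 1; path = [1, 1, 1, 1, 1, 1]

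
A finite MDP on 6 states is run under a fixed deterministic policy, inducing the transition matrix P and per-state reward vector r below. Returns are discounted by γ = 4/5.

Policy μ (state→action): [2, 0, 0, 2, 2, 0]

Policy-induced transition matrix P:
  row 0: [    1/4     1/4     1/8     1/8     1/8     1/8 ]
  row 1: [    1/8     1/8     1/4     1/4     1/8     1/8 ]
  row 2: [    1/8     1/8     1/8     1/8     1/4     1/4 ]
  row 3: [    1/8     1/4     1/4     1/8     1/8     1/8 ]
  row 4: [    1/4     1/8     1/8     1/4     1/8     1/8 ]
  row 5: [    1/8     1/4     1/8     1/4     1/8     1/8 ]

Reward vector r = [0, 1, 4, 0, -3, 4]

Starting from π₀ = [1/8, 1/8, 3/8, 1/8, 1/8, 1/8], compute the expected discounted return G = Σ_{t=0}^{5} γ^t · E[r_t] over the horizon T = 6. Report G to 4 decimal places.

G = 4.4422

t=0: π = [0.1250, 0.1250, 0.3750, 0.1250, 0.1250, 0.1250], E[r] = 1.7500, γ^t·E[r] = 1.750000, running G = 1.750000
t=1: π = [0.1563, 0.1719, 0.1563, 0.1719, 0.1719, 0.1719], E[r] = 0.9688, γ^t·E[r] = 0.775000, running G = 2.525000
t=2: π = [0.1660, 0.1875, 0.1680, 0.1895, 0.1445, 0.1445], E[r] = 1.0039, γ^t·E[r] = 0.642500, running G = 3.167500
t=3: π = [0.1638, 0.1875, 0.1721, 0.1846, 0.1460, 0.1460], E[r] = 1.0220, γ^t·E[r] = 0.523250, running G = 3.690750
t=4: π = [0.1637, 0.1868, 0.1715, 0.1849, 0.1465, 0.1465], E[r] = 1.0193, γ^t·E[r] = 0.417525, running G = 4.108275
t=5: π = [0.1638, 0.1869, 0.1715, 0.1850, 0.1464, 0.1464], E[r] = 1.0192, γ^t·E[r] = 0.333973, running G = 4.442248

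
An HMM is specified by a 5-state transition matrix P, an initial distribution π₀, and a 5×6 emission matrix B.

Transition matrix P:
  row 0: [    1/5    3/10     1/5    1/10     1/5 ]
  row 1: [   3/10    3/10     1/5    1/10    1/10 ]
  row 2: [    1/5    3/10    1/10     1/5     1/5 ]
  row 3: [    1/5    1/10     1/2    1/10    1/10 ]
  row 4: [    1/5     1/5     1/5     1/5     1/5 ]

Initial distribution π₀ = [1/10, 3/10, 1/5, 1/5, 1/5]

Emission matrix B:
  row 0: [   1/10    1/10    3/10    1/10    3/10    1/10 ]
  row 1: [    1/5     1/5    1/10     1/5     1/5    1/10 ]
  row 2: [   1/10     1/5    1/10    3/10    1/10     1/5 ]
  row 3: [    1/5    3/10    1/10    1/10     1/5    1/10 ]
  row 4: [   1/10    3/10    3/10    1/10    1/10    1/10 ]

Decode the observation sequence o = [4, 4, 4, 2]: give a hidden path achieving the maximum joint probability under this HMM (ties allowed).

t=0: δ = [3.000e-02, 6.000e-02, 2.000e-02, 4.000e-02, 2.000e-02]  (obs o_0=4)
t=1: δ = [5.400e-03, 3.600e-03, 2.000e-03, 1.200e-03, 6.000e-04]  ψ = [1, 1, 3, 1, 0]  (obs o_1=4)
t=2: δ = [3.240e-04, 3.240e-04, 1.080e-04, 1.080e-04, 1.080e-04]  ψ = [0, 0, 0, 0, 0]  (obs o_2=4)
t=3: δ = [2.916e-05, 9.720e-06, 6.480e-06, 3.240e-06, 1.944e-05]  ψ = [1, 0, 0, 0, 0]  (obs o_3=2)
backtrack: best end state = 0; path = [1, 0, 1, 0]

path = [1, 0, 1, 0]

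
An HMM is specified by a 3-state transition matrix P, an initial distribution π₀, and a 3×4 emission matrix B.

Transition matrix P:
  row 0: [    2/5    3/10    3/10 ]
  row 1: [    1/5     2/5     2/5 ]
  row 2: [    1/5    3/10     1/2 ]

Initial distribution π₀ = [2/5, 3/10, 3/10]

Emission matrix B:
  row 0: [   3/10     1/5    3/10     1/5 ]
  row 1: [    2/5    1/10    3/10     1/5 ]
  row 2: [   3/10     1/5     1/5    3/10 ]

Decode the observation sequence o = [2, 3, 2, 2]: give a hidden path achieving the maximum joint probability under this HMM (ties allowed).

t=0: δ = [1.200e-01, 9.000e-02, 6.000e-02]  (obs o_0=2)
t=1: δ = [9.600e-03, 7.200e-03, 1.080e-02]  ψ = [0, 0, 0]  (obs o_1=3)
t=2: δ = [1.152e-03, 9.720e-04, 1.080e-03]  ψ = [0, 2, 2]  (obs o_2=2)
t=3: δ = [1.382e-04, 1.166e-04, 1.080e-04]  ψ = [0, 1, 2]  (obs o_3=2)
backtrack: best end state = 0; path = [0, 0, 0, 0]

path = [0, 0, 0, 0]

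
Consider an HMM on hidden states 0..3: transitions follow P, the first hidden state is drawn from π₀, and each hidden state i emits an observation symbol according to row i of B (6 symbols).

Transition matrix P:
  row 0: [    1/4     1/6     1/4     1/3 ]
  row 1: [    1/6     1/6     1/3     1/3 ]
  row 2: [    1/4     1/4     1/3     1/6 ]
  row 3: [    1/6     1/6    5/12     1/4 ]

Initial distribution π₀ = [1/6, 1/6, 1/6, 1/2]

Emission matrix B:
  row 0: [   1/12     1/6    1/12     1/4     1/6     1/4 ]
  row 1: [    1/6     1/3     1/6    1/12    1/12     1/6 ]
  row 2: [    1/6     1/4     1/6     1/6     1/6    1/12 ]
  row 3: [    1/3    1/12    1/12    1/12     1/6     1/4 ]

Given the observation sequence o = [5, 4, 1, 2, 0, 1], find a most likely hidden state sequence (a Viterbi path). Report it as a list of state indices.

t=0: δ = [4.167e-02, 2.778e-02, 1.389e-02, 1.250e-01]  (obs o_0=5)
t=1: δ = [3.472e-03, 1.736e-03, 8.681e-03, 5.208e-03]  ψ = [3, 3, 3, 3]  (obs o_1=4)
t=2: δ = [3.617e-04, 7.234e-04, 7.234e-04, 1.206e-04]  ψ = [2, 2, 2, 2]  (obs o_2=1)
t=3: δ = [1.507e-05, 3.014e-05, 4.019e-05, 2.009e-05]  ψ = [2, 2, 1, 1]  (obs o_3=2)
t=4: δ = [8.372e-07, 1.674e-06, 2.233e-06, 3.349e-06]  ψ = [2, 2, 2, 1]  (obs o_4=0)
t=5: δ = [9.303e-08, 1.861e-07, 3.489e-07, 6.977e-08]  ψ = [2, 2, 3, 3]  (obs o_5=1)
backtrack: best end state = 2; path = [3, 2, 2, 1, 3, 2]

path = [3, 2, 2, 1, 3, 2]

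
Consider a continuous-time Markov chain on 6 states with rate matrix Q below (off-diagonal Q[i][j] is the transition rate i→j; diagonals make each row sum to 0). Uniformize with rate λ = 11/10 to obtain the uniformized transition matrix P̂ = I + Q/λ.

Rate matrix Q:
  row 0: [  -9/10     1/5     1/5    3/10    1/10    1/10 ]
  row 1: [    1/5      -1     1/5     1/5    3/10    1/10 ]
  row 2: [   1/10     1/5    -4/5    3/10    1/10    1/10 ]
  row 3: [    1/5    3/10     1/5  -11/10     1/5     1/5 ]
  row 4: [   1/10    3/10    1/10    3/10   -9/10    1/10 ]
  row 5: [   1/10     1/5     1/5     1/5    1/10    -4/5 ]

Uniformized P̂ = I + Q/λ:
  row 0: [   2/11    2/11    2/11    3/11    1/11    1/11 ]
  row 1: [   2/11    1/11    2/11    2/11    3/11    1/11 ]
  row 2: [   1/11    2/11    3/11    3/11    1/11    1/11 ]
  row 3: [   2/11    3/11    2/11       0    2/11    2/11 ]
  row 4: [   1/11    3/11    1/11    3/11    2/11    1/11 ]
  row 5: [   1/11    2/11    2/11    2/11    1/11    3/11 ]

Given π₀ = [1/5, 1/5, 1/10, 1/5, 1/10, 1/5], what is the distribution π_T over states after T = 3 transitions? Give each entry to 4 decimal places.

t=0: π = [0.2000, 0.2000, 0.1000, 0.2000, 0.1000, 0.2000]
t=1: π = [0.1455, 0.1909, 0.1818, 0.1818, 0.1545, 0.1455]
t=2: π = [0.1380, 0.1950, 0.1843, 0.1926, 0.1562, 0.1339]
t=3: π = [0.1387, 0.1958, 0.1844, 0.1903, 0.1581, 0.1328]

π = [0.1387, 0.1958, 0.1844, 0.1903, 0.1581, 0.1328]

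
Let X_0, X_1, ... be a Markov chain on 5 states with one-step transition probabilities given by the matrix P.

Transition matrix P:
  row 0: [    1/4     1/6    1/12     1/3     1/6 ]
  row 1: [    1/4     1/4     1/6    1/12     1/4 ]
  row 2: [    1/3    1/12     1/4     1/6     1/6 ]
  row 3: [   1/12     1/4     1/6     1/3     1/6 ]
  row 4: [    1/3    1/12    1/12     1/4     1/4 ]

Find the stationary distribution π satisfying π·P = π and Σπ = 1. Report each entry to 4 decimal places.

π = [0.2367, 0.1736, 0.1423, 0.2497, 0.1976]

Balance equations π_j = Σ_i π_i·P[i][j]:
  π_0 = 1/4·π_0 + 1/4·π_1 + 1/3·π_2 + 1/12·π_3 + 1/3·π_4
  π_1 = 1/6·π_0 + 1/4·π_1 + 1/12·π_2 + 1/4·π_3 + 1/12·π_4
  π_2 = 1/12·π_0 + 1/6·π_1 + 1/4·π_2 + 1/6·π_3 + 1/12·π_4
  π_3 = 1/3·π_0 + 1/12·π_1 + 1/6·π_2 + 1/3·π_3 + 1/4·π_4
  normalize: π_0 + π_1 + π_2 + π_3 + π_4 = 1
Solving the linear system gives exactly π = [227/959, 333/1918, 39/274, 479/1918, 379/1918].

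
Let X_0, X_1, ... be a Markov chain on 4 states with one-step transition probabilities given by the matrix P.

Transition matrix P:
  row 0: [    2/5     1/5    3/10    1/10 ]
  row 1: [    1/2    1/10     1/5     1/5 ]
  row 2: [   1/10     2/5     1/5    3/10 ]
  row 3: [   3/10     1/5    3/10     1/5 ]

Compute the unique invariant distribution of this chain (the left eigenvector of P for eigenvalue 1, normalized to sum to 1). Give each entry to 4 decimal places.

π = [0.3279, 0.2276, 0.2520, 0.1924]

Balance equations π_j = Σ_i π_i·P[i][j]:
  π_0 = 2/5·π_0 + 1/2·π_1 + 1/10·π_2 + 3/10·π_3
  π_1 = 1/5·π_0 + 1/10·π_1 + 2/5·π_2 + 1/5·π_3
  π_2 = 3/10·π_0 + 1/5·π_1 + 1/5·π_2 + 3/10·π_3
  normalize: π_0 + π_1 + π_2 + π_3 = 1
Solving the linear system gives exactly π = [121/369, 28/123, 31/123, 71/369].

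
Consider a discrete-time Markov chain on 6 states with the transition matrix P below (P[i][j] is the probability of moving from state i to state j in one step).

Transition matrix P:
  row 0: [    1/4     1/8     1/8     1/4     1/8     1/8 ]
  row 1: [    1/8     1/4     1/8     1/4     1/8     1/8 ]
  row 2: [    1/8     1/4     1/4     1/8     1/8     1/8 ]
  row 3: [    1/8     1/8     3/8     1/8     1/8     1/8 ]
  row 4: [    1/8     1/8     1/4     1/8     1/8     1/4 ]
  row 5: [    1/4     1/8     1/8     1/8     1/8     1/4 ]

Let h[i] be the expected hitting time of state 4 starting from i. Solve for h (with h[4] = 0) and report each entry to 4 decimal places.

First-step conditioning: h[4] = 0; for i ≠ 4, h[i] = 1 + Σ_k P[i][k]·h[k].
  h[0] = 1 + 1/4·h[0] + 1/8·h[1] + 1/8·h[2] + 1/4·h[3] + 1/8·h[5]
  h[1] = 1 + 1/8·h[0] + 1/4·h[1] + 1/8·h[2] + 1/4·h[3] + 1/8·h[5]
  h[2] = 1 + 1/8·h[0] + 1/4·h[1] + 1/4·h[2] + 1/8·h[3] + 1/8·h[5]
  h[3] = 1 + 1/8·h[0] + 1/8·h[1] + 3/8·h[2] + 1/8·h[3] + 1/8·h[5]
  h[5] = 1 + 1/4·h[0] + 1/8·h[1] + 1/8·h[2] + 1/8·h[3] + 1/4·h[5]
Solving the 5×5 linear system over states ≠ 4 gives exactly h = [8, 8, 8, 8, 0, 8] (h[4] = 0 is the target).

h = [8.0000, 8.0000, 8.0000, 8.0000, 0.0000, 8.0000]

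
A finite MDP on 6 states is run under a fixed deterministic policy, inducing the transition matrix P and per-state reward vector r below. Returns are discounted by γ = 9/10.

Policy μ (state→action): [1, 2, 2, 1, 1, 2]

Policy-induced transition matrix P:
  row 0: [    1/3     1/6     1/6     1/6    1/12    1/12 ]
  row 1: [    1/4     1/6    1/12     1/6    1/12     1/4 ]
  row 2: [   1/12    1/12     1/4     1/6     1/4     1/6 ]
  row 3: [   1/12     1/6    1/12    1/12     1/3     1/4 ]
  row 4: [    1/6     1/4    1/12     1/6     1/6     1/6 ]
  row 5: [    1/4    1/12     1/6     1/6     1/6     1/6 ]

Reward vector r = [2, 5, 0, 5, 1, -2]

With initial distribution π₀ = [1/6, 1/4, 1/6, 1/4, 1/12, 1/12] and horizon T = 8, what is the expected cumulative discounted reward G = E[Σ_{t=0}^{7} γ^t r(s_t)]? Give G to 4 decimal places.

G = 10.9891

t=0: π = [0.1667, 0.2500, 0.1667, 0.2500, 0.0833, 0.0833], E[r] = 2.7500, γ^t·E[r] = 2.750000, running G = 2.750000
t=1: π = [0.1875, 0.1528, 0.1319, 0.1458, 0.1875, 0.1944], E[r] = 1.6667, γ^t·E[r] = 1.500000, running G = 4.250000
t=2: π = [0.2037, 0.1551, 0.1372, 0.1545, 0.1736, 0.1759], E[r] = 1.7772, γ^t·E[r] = 1.439531, running G = 5.689531
t=3: π = [0.2039, 0.1550, 0.1378, 0.1538, 0.1739, 0.1755], E[r] = 1.7749, γ^t·E[r] = 1.293926, running G = 6.983457
t=4: π = [0.2039, 0.1551, 0.1379, 0.1539, 0.1739, 0.1754], E[r] = 1.7754, γ^t·E[r] = 1.164807, running G = 8.148264
t=5: π = [0.2039, 0.1550, 0.1379, 0.1538, 0.1739, 0.1754], E[r] = 1.7753, γ^t·E[r] = 1.048270, running G = 9.196535
t=6: π = [0.2039, 0.1550, 0.1379, 0.1538, 0.1739, 0.1754], E[r] = 1.7753, γ^t·E[r] = 0.943442, running G = 10.139976
t=7: π = [0.2039, 0.1550, 0.1379, 0.1538, 0.1739, 0.1754], E[r] = 1.7753, γ^t·E[r] = 0.849097, running G = 10.989073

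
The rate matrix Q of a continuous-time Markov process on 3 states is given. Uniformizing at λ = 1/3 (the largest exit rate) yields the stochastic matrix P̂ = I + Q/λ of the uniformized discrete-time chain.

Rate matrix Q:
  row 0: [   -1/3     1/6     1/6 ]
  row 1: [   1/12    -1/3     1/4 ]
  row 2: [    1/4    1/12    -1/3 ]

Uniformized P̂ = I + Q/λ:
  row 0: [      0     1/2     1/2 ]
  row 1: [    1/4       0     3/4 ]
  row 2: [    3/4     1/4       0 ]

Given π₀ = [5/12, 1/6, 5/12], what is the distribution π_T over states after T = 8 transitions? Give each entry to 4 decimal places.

t=0: π = [0.4167, 0.1667, 0.4167]
t=1: π = [0.3542, 0.3125, 0.3333]
t=2: π = [0.3281, 0.2604, 0.4115]
t=3: π = [0.3737, 0.2669, 0.3594]
t=4: π = [0.3363, 0.2767, 0.3870]
t=5: π = [0.3595, 0.2649, 0.3757]
t=6: π = [0.3480, 0.2736, 0.3784]
t=7: π = [0.3522, 0.2686, 0.3792]
t=8: π = [0.3516, 0.2709, 0.3775]

π = [0.3516, 0.2709, 0.3775]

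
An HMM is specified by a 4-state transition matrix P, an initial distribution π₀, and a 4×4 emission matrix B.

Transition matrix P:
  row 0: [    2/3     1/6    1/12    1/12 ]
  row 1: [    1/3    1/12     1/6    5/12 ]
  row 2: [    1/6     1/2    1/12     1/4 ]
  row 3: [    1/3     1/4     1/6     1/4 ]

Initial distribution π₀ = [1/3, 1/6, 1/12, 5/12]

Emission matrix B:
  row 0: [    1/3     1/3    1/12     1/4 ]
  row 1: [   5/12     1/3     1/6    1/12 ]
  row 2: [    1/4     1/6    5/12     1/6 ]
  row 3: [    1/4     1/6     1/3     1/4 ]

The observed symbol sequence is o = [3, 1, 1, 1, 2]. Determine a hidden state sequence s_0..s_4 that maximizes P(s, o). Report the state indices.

path = [0, 0, 0, 0, 0]

t=0: δ = [8.333e-02, 1.389e-02, 1.389e-02, 1.042e-01]  (obs o_0=3)
t=1: δ = [1.852e-02, 8.681e-03, 2.894e-03, 4.340e-03]  ψ = [0, 3, 3, 3]  (obs o_1=1)
t=2: δ = [4.115e-03, 1.029e-03, 2.572e-04, 6.028e-04]  ψ = [0, 0, 0, 1]  (obs o_2=1)
t=3: δ = [9.145e-04, 2.286e-04, 5.716e-05, 7.144e-05]  ψ = [0, 0, 0, 1]  (obs o_3=1)
t=4: δ = [5.081e-05, 2.540e-05, 3.175e-05, 3.175e-05]  ψ = [0, 0, 0, 1]  (obs o_4=2)
backtrack: best end state = 0; path = [0, 0, 0, 0, 0]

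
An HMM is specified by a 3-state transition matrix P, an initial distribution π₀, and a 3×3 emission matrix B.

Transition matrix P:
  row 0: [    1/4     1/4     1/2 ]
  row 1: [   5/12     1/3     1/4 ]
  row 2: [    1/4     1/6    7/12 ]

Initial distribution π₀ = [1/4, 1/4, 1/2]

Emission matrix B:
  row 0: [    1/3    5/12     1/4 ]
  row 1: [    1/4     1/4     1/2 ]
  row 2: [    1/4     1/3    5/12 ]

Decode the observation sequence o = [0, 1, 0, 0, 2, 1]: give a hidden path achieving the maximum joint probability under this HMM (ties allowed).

t=0: δ = [8.333e-02, 6.250e-02, 1.250e-01]  (obs o_0=0)
t=1: δ = [1.302e-02, 5.208e-03, 2.431e-02]  ψ = [2, 0, 2]  (obs o_1=1)
t=2: δ = [2.025e-03, 1.013e-03, 3.545e-03]  ψ = [2, 2, 2]  (obs o_2=0)
t=3: δ = [2.954e-04, 1.477e-04, 5.169e-04]  ψ = [2, 2, 2]  (obs o_3=0)
t=4: δ = [3.231e-05, 4.308e-05, 1.256e-04]  ψ = [2, 2, 2]  (obs o_4=2)
t=5: δ = [1.309e-05, 5.235e-06, 2.443e-05]  ψ = [2, 2, 2]  (obs o_5=1)
backtrack: best end state = 2; path = [2, 2, 2, 2, 2, 2]

path = [2, 2, 2, 2, 2, 2]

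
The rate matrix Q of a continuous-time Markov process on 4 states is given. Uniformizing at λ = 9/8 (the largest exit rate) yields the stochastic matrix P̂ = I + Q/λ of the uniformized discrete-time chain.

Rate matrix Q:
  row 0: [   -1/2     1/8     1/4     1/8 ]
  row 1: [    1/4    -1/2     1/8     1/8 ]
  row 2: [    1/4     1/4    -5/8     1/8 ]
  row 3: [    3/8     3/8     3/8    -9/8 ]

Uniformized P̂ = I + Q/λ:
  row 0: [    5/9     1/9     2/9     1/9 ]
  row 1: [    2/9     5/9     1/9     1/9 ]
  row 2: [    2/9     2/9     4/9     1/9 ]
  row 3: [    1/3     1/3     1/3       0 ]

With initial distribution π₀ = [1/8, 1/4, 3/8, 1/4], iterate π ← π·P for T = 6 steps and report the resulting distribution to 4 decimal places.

t=0: π = [0.1250, 0.2500, 0.3750, 0.2500]
t=1: π = [0.2917, 0.3194, 0.3056, 0.0833]
t=2: π = [0.3287, 0.3056, 0.2639, 0.1019]
t=3: π = [0.3431, 0.2989, 0.2582, 0.0998]
t=4: π = [0.3477, 0.2948, 0.2575, 0.1000]
t=5: π = [0.3492, 0.2930, 0.2578, 0.1000]
t=6: π = [0.3497, 0.2922, 0.2581, 0.1000]

π = [0.3497, 0.2922, 0.2581, 0.1000]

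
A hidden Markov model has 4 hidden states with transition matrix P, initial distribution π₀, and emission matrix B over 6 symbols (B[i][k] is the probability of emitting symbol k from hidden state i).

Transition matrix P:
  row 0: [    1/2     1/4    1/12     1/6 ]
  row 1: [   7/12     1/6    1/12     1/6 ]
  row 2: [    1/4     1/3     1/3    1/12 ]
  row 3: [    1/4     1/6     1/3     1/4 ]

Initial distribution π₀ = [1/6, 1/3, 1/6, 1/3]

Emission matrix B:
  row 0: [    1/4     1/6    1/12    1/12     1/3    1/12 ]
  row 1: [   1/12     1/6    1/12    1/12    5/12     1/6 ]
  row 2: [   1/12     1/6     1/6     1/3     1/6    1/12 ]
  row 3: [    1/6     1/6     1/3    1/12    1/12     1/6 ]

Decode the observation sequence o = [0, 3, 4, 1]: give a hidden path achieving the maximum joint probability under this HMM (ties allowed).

t=0: δ = [4.167e-02, 2.778e-02, 1.389e-02, 5.556e-02]  (obs o_0=0)
t=1: δ = [1.736e-03, 8.681e-04, 6.173e-03, 1.157e-03]  ψ = [0, 0, 3, 3]  (obs o_1=3)
t=2: δ = [5.144e-04, 8.573e-04, 3.429e-04, 4.287e-05]  ψ = [2, 2, 2, 2]  (obs o_2=4)
t=3: δ = [8.335e-05, 2.381e-05, 1.905e-05, 2.381e-05]  ψ = [1, 1, 2, 1]  (obs o_3=1)
backtrack: best end state = 0; path = [3, 2, 1, 0]

path = [3, 2, 1, 0]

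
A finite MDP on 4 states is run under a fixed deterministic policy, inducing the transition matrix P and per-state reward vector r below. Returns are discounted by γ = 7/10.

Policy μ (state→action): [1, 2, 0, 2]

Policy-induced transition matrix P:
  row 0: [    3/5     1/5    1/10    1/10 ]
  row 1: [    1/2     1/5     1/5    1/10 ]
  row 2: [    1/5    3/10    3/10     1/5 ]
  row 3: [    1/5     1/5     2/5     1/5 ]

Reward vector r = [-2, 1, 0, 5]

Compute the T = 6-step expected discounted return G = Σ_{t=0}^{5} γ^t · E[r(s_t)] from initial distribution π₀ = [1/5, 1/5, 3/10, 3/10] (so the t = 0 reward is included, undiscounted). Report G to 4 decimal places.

t=0: π = [0.2000, 0.2000, 0.3000, 0.3000], E[r] = 1.3000, γ^t·E[r] = 1.300000, running G = 1.300000
t=1: π = [0.3400, 0.2300, 0.2700, 0.1600], E[r] = 0.3500, γ^t·E[r] = 0.245000, running G = 1.545000
t=2: π = [0.4050, 0.2270, 0.2250, 0.1430], E[r] = 0.1320, γ^t·E[r] = 0.064680, running G = 1.609680
t=3: π = [0.4301, 0.2225, 0.2106, 0.1368], E[r] = 0.0463, γ^t·E[r] = 0.015881, running G = 1.625561
t=4: π = [0.4388, 0.2211, 0.2054, 0.1347], E[r] = 0.0172, γ^t·E[r] = 0.004125, running G = 1.629686
t=5: π = [0.4418, 0.2205, 0.2036, 0.1340], E[r] = 0.0069, γ^t·E[r] = 0.001168, running G = 1.630854

G = 1.6309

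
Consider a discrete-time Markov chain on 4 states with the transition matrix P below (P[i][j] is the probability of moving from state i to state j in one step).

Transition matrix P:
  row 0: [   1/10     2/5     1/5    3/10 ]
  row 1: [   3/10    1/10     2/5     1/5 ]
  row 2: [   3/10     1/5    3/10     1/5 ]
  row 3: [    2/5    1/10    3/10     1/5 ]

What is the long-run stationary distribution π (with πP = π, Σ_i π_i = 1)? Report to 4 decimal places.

Balance equations π_j = Σ_i π_i·P[i][j]:
  π_0 = 1/10·π_0 + 3/10·π_1 + 3/10·π_2 + 2/5·π_3
  π_1 = 2/5·π_0 + 1/10·π_1 + 1/5·π_2 + 1/10·π_3
  π_2 = 1/5·π_0 + 2/5·π_1 + 3/10·π_2 + 3/10·π_3
  normalize: π_0 + π_1 + π_2 + π_3 = 1
Solving the linear system gives exactly π = [32/119, 25/119, 5/17, 27/119].

π = [0.2689, 0.2101, 0.2941, 0.2269]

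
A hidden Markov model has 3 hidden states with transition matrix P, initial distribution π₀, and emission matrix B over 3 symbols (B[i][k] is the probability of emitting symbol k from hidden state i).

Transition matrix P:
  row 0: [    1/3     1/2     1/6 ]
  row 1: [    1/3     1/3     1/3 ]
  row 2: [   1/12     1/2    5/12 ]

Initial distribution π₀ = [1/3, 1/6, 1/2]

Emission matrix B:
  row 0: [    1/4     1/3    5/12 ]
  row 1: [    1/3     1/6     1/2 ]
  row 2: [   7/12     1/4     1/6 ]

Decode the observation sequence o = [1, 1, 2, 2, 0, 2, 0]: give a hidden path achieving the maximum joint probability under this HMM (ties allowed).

t=0: δ = [1.111e-01, 2.778e-02, 1.250e-01]  (obs o_0=1)
t=1: δ = [1.235e-02, 1.042e-02, 1.302e-02]  ψ = [0, 2, 2]  (obs o_1=1)
t=2: δ = [1.715e-03, 3.255e-03, 9.042e-04]  ψ = [0, 2, 2]  (obs o_2=2)
t=3: δ = [4.521e-04, 5.425e-04, 1.808e-04]  ψ = [1, 1, 1]  (obs o_3=2)
t=4: δ = [4.521e-05, 7.535e-05, 1.055e-04]  ψ = [1, 0, 1]  (obs o_4=0)
t=5: δ = [1.047e-05, 2.637e-05, 7.326e-06]  ψ = [1, 2, 2]  (obs o_5=2)
t=6: δ = [2.198e-06, 2.930e-06, 5.128e-06]  ψ = [1, 1, 1]  (obs o_6=0)
backtrack: best end state = 2; path = [2, 2, 1, 1, 2, 1, 2]

path = [2, 2, 1, 1, 2, 1, 2]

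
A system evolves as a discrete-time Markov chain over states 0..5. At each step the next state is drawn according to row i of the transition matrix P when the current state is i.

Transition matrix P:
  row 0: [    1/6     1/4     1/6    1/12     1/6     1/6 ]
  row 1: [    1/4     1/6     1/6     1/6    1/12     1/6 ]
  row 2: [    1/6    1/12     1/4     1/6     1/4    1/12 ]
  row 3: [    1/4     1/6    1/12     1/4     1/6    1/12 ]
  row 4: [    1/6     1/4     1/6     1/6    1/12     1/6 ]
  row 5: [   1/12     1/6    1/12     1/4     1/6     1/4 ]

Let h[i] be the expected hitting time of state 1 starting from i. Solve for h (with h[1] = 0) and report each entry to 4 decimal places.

First-step conditioning: h[1] = 0; for i ≠ 1, h[i] = 1 + Σ_k P[i][k]·h[k].
  h[0] = 1 + 1/6·h[0] + 1/6·h[2] + 1/12·h[3] + 1/6·h[4] + 1/6·h[5]
  h[2] = 1 + 1/6·h[0] + 1/4·h[2] + 1/6·h[3] + 1/4·h[4] + 1/12·h[5]
  h[3] = 1 + 1/4·h[0] + 1/12·h[2] + 1/4·h[3] + 1/6·h[4] + 1/12·h[5]
  h[4] = 1 + 1/6·h[0] + 1/6·h[2] + 1/6·h[3] + 1/12·h[4] + 1/6·h[5]
  h[5] = 1 + 1/12·h[0] + 1/12·h[2] + 1/4·h[3] + 1/6·h[4] + 1/4·h[5]
Solving the 5×5 linear system over states ≠ 1 gives exactly h = [3840/761, 0, 113376/19025, 20604/3805, 19308/3805, 104424/19025] (h[1] = 0 is the target).

h = [5.0460, 0.0000, 5.9593, 5.4150, 5.0744, 5.4888]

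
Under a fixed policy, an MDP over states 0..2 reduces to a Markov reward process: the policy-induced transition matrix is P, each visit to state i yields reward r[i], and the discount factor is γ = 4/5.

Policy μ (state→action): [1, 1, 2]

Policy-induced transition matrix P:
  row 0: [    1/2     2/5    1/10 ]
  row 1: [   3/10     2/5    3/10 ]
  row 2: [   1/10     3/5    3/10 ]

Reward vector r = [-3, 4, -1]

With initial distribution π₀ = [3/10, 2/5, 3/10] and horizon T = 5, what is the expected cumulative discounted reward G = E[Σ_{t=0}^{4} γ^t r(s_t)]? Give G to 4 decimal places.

t=0: π = [0.3000, 0.4000, 0.3000], E[r] = 0.4000, γ^t·E[r] = 0.400000, running G = 0.400000
t=1: π = [0.3000, 0.4600, 0.2400], E[r] = 0.7000, γ^t·E[r] = 0.560000, running G = 0.960000
t=2: π = [0.3120, 0.4480, 0.2400], E[r] = 0.6160, γ^t·E[r] = 0.394240, running G = 1.354240
t=3: π = [0.3144, 0.4480, 0.2376], E[r] = 0.6112, γ^t·E[r] = 0.312934, running G = 1.667174
t=4: π = [0.3154, 0.4475, 0.2371], E[r] = 0.6069, γ^t·E[r] = 0.248578, running G = 1.915752

G = 1.9158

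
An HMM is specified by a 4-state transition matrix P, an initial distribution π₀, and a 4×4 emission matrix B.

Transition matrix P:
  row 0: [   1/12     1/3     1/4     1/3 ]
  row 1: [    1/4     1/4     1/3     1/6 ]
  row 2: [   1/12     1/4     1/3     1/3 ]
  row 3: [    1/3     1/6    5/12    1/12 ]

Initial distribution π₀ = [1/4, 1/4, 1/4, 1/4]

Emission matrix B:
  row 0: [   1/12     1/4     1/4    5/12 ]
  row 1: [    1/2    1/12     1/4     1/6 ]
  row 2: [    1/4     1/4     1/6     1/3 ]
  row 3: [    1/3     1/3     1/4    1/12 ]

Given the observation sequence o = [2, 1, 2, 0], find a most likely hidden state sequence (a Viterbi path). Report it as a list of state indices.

t=0: δ = [6.250e-02, 6.250e-02, 4.167e-02, 6.250e-02]  (obs o_0=2)
t=1: δ = [5.208e-03, 1.736e-03, 6.510e-03, 6.944e-03]  ψ = [3, 0, 3, 0]  (obs o_1=1)
t=2: δ = [5.787e-04, 4.340e-04, 4.823e-04, 5.425e-04]  ψ = [3, 0, 3, 2]  (obs o_2=2)
t=3: δ = [1.507e-05, 9.645e-05, 5.651e-05, 6.430e-05]  ψ = [3, 0, 3, 0]  (obs o_3=0)
backtrack: best end state = 1; path = [0, 3, 0, 1]

path = [0, 3, 0, 1]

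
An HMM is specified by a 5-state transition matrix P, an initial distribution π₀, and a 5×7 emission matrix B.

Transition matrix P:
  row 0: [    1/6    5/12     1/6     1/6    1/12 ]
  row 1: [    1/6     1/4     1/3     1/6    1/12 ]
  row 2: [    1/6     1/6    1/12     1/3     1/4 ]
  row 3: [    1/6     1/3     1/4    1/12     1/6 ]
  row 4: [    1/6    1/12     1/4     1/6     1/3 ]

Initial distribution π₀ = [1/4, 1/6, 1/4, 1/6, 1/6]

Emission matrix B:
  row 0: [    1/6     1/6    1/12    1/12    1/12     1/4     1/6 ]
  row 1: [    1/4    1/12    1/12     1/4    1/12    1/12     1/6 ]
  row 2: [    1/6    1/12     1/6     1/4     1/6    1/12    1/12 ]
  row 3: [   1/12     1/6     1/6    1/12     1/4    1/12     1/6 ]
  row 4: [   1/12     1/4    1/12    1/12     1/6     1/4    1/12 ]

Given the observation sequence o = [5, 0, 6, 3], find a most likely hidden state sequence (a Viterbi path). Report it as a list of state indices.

t=0: δ = [6.250e-02, 1.389e-02, 2.083e-02, 1.389e-02, 4.167e-02]  (obs o_0=5)
t=1: δ = [1.736e-03, 6.510e-03, 1.736e-03, 8.681e-04, 1.157e-03]  ψ = [0, 0, 0, 0, 4]  (obs o_1=0)
t=2: δ = [1.808e-04, 2.713e-04, 1.808e-04, 1.808e-04, 4.521e-05]  ψ = [1, 1, 1, 1, 1]  (obs o_2=6)
t=3: δ = [3.768e-06, 1.884e-05, 2.261e-05, 5.023e-06, 3.768e-06]  ψ = [1, 0, 1, 2, 2]  (obs o_3=3)
backtrack: best end state = 2; path = [0, 1, 1, 2]

path = [0, 1, 1, 2]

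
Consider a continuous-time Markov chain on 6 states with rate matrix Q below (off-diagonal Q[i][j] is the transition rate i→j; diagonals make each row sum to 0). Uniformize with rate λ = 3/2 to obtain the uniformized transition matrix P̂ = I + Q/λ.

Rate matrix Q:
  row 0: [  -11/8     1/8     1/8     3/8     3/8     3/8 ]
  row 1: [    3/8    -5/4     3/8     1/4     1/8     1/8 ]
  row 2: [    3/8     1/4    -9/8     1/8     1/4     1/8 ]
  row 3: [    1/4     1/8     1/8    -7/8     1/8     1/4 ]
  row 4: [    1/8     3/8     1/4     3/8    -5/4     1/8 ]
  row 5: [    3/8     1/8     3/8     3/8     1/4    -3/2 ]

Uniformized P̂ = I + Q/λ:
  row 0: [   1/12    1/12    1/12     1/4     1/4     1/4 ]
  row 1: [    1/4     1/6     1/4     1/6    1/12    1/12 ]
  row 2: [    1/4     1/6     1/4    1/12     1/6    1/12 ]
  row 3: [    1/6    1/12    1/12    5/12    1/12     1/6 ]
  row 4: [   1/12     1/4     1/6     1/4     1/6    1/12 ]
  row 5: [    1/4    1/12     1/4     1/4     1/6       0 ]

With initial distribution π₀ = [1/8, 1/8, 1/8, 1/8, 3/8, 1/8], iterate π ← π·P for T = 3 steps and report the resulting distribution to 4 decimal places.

π = [0.1755, 0.1334, 0.1671, 0.2511, 0.1495, 0.1235]

t=0: π = [0.1250, 0.1250, 0.1250, 0.1250, 0.3750, 0.1250]
t=1: π = [0.1563, 0.1667, 0.1771, 0.2396, 0.1563, 0.1042]
t=2: π = [0.1780, 0.1380, 0.1710, 0.2465, 0.1458, 0.1207]
t=3: π = [0.1755, 0.1334, 0.1671, 0.2511, 0.1495, 0.1235]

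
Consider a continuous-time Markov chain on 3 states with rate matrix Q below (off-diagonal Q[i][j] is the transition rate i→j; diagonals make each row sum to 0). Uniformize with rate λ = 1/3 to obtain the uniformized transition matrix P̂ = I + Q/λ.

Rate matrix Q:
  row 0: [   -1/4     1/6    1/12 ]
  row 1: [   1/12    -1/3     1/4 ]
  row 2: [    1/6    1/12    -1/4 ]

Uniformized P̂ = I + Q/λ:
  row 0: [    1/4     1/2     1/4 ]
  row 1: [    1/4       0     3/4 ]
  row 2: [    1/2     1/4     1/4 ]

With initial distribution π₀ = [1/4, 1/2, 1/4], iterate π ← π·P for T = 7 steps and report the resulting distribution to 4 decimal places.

t=0: π = [0.2500, 0.5000, 0.2500]
t=1: π = [0.3125, 0.1875, 0.5000]
t=2: π = [0.3750, 0.2813, 0.3438]
t=3: π = [0.3359, 0.2734, 0.3906]
t=4: π = [0.3477, 0.2656, 0.3867]
t=5: π = [0.3467, 0.2705, 0.3828]
t=6: π = [0.3457, 0.2690, 0.3853]
t=7: π = [0.3463, 0.2692, 0.3845]

π = [0.3463, 0.2692, 0.3845]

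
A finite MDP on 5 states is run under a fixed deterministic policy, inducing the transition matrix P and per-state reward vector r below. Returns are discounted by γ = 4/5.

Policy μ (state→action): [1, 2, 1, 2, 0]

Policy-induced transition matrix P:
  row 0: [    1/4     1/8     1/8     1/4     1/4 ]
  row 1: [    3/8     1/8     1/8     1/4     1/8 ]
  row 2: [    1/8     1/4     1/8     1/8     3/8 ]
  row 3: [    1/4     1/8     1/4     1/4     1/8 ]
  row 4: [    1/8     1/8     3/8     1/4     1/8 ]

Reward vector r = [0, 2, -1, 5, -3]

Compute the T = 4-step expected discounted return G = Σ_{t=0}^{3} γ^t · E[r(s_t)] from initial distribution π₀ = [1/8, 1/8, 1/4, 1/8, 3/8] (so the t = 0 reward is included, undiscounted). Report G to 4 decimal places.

t=0: π = [0.1250, 0.1250, 0.2500, 0.1250, 0.3750], E[r] = -0.5000, γ^t·E[r] = -0.500000, running G = -0.500000
t=1: π = [0.1875, 0.1563, 0.2344, 0.2188, 0.2031], E[r] = 0.5625, γ^t·E[r] = 0.450000, running G = -0.050000
t=2: π = [0.2148, 0.1543, 0.2031, 0.2207, 0.2070], E[r] = 0.5879, γ^t·E[r] = 0.376250, running G = 0.326250
t=3: π = [0.2180, 0.1504, 0.2043, 0.2246, 0.2026], E[r] = 0.6116, γ^t·E[r] = 0.313125, running G = 0.639375

G = 0.6394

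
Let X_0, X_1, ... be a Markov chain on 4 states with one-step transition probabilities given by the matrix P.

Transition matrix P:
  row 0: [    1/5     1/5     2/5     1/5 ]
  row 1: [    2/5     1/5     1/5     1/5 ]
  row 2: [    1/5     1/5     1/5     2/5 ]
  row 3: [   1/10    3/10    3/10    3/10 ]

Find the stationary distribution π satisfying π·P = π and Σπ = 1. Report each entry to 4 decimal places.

π = [0.2174, 0.2283, 0.2717, 0.2826]

Balance equations π_j = Σ_i π_i·P[i][j]:
  π_0 = 1/5·π_0 + 2/5·π_1 + 1/5·π_2 + 1/10·π_3
  π_1 = 1/5·π_0 + 1/5·π_1 + 1/5·π_2 + 3/10·π_3
  π_2 = 2/5·π_0 + 1/5·π_1 + 1/5·π_2 + 3/10·π_3
  normalize: π_0 + π_1 + π_2 + π_3 = 1
Solving the linear system gives exactly π = [5/23, 21/92, 25/92, 13/46].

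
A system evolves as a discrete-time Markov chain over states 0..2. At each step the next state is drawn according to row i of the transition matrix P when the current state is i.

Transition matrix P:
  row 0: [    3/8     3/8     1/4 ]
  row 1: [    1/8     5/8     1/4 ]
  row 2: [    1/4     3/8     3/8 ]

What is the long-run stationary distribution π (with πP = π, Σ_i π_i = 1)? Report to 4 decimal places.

π = [0.2143, 0.5000, 0.2857]

Balance equations π_j = Σ_i π_i·P[i][j]:
  π_0 = 3/8·π_0 + 1/8·π_1 + 1/4·π_2
  π_1 = 3/8·π_0 + 5/8·π_1 + 3/8·π_2
  normalize: π_0 + π_1 + π_2 = 1
Solving the linear system gives exactly π = [3/14, 1/2, 2/7].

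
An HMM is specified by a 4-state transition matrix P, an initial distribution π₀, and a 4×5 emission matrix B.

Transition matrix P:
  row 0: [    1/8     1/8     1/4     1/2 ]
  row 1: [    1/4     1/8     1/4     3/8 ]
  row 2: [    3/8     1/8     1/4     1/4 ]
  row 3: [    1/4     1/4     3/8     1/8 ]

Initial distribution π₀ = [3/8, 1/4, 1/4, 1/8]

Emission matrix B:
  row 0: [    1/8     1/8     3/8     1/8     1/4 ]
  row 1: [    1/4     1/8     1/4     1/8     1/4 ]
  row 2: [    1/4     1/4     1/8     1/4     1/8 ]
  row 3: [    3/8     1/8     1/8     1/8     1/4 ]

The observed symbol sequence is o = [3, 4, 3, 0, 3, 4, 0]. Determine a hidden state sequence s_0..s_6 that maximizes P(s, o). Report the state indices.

t=0: δ = [4.688e-02, 3.125e-02, 6.250e-02, 1.562e-02]  (obs o_0=3)
t=1: δ = [5.859e-03, 1.953e-03, 1.953e-03, 5.859e-03]  ψ = [2, 2, 2, 0]  (obs o_1=4)
t=2: δ = [1.831e-04, 1.831e-04, 5.493e-04, 3.662e-04]  ψ = [3, 3, 3, 0]  (obs o_2=3)
t=3: δ = [2.575e-05, 2.289e-05, 3.433e-05, 5.150e-05]  ψ = [2, 3, 2, 2]  (obs o_3=0)
t=4: δ = [1.609e-06, 1.609e-06, 4.828e-06, 1.609e-06]  ψ = [2, 3, 3, 0]  (obs o_4=3)
t=5: δ = [4.526e-07, 1.509e-07, 1.509e-07, 3.017e-07]  ψ = [2, 2, 2, 2]  (obs o_5=4)
t=6: δ = [9.430e-09, 1.886e-08, 2.829e-08, 8.487e-08]  ψ = [3, 3, 0, 0]  (obs o_6=0)
backtrack: best end state = 3; path = [0, 3, 2, 3, 2, 0, 3]

path = [0, 3, 2, 3, 2, 0, 3]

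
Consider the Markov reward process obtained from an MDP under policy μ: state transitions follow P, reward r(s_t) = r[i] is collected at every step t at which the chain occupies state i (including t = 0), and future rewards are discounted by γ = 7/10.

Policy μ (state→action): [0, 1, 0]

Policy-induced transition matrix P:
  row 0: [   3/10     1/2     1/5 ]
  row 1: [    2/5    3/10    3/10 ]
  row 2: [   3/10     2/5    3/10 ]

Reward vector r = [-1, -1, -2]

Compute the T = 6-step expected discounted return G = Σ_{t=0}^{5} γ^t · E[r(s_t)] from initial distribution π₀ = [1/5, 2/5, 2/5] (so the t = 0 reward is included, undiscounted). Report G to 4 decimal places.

G = -3.8674

t=0: π = [0.2000, 0.4000, 0.4000], E[r] = -1.4000, γ^t·E[r] = -1.400000, running G = -1.400000
t=1: π = [0.3400, 0.3800, 0.2800], E[r] = -1.2800, γ^t·E[r] = -0.896000, running G = -2.296000
t=2: π = [0.3380, 0.3960, 0.2660], E[r] = -1.2660, γ^t·E[r] = -0.620340, running G = -2.916340
t=3: π = [0.3396, 0.3942, 0.2662], E[r] = -1.2662, γ^t·E[r] = -0.434307, running G = -3.350647
t=4: π = [0.3394, 0.3945, 0.2660], E[r] = -1.2660, γ^t·E[r] = -0.303976, running G = -3.654623
t=5: π = [0.3395, 0.3945, 0.2661], E[r] = -1.2661, γ^t·E[r] = -0.212786, running G = -3.867409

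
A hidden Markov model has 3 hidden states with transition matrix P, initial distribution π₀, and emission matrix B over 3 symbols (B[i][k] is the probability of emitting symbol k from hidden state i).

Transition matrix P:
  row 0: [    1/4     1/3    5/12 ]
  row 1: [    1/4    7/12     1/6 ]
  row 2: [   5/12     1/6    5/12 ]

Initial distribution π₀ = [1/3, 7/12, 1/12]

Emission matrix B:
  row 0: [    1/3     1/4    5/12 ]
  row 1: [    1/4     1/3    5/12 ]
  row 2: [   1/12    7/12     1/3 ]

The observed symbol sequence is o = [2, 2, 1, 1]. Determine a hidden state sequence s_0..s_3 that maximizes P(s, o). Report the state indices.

path = [1, 1, 1, 1]

t=0: δ = [1.389e-01, 2.431e-01, 2.778e-02]  (obs o_0=2)
t=1: δ = [2.532e-02, 5.908e-02, 1.929e-02]  ψ = [1, 1, 0]  (obs o_1=2)
t=2: δ = [3.692e-03, 1.149e-02, 6.154e-03]  ψ = [1, 1, 0]  (obs o_2=1)
t=3: δ = [7.179e-04, 2.234e-03, 1.496e-03]  ψ = [1, 1, 2]  (obs o_3=1)
backtrack: best end state = 1; path = [1, 1, 1, 1]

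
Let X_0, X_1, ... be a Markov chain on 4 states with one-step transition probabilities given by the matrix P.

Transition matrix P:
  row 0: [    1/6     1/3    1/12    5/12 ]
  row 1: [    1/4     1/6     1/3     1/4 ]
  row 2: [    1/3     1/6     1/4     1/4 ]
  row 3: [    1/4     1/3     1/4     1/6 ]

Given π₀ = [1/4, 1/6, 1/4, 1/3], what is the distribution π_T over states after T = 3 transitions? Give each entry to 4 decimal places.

π = [0.2486, 0.2529, 0.2297, 0.2688]

t=0: π = [0.2500, 0.1667, 0.2500, 0.3333]
t=1: π = [0.2500, 0.2639, 0.2222, 0.2639]
t=2: π = [0.2477, 0.2523, 0.2303, 0.2697]
t=3: π = [0.2486, 0.2529, 0.2297, 0.2688]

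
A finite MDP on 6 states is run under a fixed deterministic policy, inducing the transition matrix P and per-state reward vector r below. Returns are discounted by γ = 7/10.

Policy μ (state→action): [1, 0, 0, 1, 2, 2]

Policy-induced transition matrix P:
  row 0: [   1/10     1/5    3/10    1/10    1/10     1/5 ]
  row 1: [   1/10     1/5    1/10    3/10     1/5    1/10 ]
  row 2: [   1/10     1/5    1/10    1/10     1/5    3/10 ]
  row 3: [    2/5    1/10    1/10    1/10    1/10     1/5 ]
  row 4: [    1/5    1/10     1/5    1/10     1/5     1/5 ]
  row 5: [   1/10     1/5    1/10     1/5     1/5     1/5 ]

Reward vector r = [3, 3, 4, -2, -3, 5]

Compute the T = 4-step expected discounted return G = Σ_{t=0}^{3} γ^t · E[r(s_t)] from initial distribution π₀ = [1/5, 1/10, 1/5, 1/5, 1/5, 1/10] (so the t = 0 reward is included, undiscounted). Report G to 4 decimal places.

t=0: π = [0.2000, 0.1000, 0.2000, 0.2000, 0.2000, 0.1000], E[r] = 1.2000, γ^t·E[r] = 1.200000, running G = 1.200000
t=1: π = [0.1800, 0.1600, 0.1600, 0.1300, 0.1600, 0.2100], E[r] = 1.9700, γ^t·E[r] = 1.379000, running G = 2.579000
t=2: π = [0.1550, 0.1710, 0.1520, 0.1530, 0.1690, 0.2000], E[r] = 1.7730, γ^t·E[r] = 0.868770, running G = 3.447770
t=3: π = [0.1628, 0.1678, 0.1479, 0.1542, 0.1692, 0.1981], E[r] = 1.7579, γ^t·E[r] = 0.602960, running G = 4.050730

G = 4.0507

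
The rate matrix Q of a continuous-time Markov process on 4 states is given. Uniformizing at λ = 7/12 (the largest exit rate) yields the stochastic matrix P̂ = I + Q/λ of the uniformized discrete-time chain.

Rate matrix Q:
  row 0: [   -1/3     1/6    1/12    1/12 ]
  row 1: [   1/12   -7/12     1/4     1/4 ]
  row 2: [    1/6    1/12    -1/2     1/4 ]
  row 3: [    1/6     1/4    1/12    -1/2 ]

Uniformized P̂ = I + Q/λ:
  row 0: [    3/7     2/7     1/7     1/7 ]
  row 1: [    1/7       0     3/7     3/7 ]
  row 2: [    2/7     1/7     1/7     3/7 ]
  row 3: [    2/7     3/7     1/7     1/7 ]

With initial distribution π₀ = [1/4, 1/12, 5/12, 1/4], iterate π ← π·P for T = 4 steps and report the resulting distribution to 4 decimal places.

π = [0.2956, 0.2299, 0.2073, 0.2672]

t=0: π = [0.2500, 0.0833, 0.4167, 0.2500]
t=1: π = [0.3095, 0.2381, 0.1667, 0.2857]
t=2: π = [0.2959, 0.2347, 0.2109, 0.2585]
t=3: π = [0.2945, 0.2255, 0.2099, 0.2702]
t=4: π = [0.2956, 0.2299, 0.2073, 0.2672]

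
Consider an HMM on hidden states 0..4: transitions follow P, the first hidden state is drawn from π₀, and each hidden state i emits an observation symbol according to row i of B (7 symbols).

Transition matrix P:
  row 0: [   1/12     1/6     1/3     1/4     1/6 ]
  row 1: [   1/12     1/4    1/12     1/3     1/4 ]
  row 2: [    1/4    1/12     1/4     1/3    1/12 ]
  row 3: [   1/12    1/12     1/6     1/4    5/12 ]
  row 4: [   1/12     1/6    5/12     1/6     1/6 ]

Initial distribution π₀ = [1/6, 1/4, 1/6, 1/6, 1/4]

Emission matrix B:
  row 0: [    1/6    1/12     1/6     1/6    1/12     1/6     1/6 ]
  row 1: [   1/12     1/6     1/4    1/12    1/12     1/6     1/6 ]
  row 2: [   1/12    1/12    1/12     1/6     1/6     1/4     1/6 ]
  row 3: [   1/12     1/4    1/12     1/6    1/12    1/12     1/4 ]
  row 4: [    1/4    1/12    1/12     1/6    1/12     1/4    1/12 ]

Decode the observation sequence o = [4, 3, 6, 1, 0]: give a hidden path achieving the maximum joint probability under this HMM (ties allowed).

t=0: δ = [1.389e-02, 2.083e-02, 2.778e-02, 1.389e-02, 2.083e-02]  (obs o_0=4)
t=1: δ = [1.157e-03, 4.340e-04, 1.447e-03, 1.543e-03, 9.645e-04]  ψ = [2, 1, 4, 2, 3]  (obs o_1=3)
t=2: δ = [6.028e-05, 3.215e-05, 6.698e-05, 1.206e-04, 5.358e-05]  ψ = [2, 0, 4, 2, 3]  (obs o_2=6)
t=3: δ = [1.395e-06, 1.674e-06, 1.861e-06, 7.535e-06, 4.186e-06]  ψ = [2, 0, 4, 3, 3]  (obs o_3=1)
t=4: δ = [1.047e-07, 5.814e-08, 1.454e-07, 1.570e-07, 7.849e-07]  ψ = [3, 4, 4, 3, 3]  (obs o_4=0)
backtrack: best end state = 4; path = [4, 2, 3, 3, 4]

path = [4, 2, 3, 3, 4]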